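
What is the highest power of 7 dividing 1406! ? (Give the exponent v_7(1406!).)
v_7(1406!) = 232

Legendre's formula: v_p(n!) = Σ_{k ≥ 1} ⌊n / p^k⌋. For p = 7, n = 1406, the terms are:
  ⌊1406/7^1⌋ = ⌊1406/7⌋ = 200
  ⌊1406/7^2⌋ = ⌊1406/49⌋ = 28
  ⌊1406/7^3⌋ = ⌊1406/343⌋ = 4
(the next term ⌊1406/7^4⌋ = 0, terminating the sum). Summing: v_7(1406!) = 200 + 28 + 4 = 232.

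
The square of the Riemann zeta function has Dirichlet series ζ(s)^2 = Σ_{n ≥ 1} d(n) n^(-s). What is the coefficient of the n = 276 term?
d(276) = 12

ζ(s)^2 = (Σ 1/m^s)(Σ 1/k^s). The coefficient of 1/n^s in the product is the number of ordered pairs (m, k) with mk = n, which equals d(n). For n = 276, divisors are [1, 2, 3, 4, 6, 12, 23, 46, 69, 92, 138, 276], so d(276) = 12.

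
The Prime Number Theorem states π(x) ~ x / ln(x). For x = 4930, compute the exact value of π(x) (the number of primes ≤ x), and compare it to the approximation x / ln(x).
π(4930) = 657;  x/ln(x) ≈ 579.79;  relative error ≈ 11.75%.

Directly count primes up to 4930: π(4930) = 657. The PNT approximation gives 4930/ln(4930) ≈ 4930/8.50309 ≈ 579.79. Relative error (π(x) − x/ln(x)) / π(x) ≈ 11.75%; the approximation is known to undercount slightly (Li(x) is a better estimate).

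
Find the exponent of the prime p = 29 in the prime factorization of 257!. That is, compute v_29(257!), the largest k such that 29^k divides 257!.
v_29(257!) = 8

Legendre's formula: v_p(n!) = Σ_{k ≥ 1} ⌊n / p^k⌋. For p = 29, n = 257, the terms are:
  ⌊257/29^1⌋ = ⌊257/29⌋ = 8
(the next term ⌊257/29^2⌋ = 0, terminating the sum). Summing: v_29(257!) = 8 = 8.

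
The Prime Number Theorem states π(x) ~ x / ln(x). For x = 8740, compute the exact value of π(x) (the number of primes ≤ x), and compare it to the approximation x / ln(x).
π(8740) = 1089;  x/ln(x) ≈ 963.01;  relative error ≈ 11.57%.

Directly count primes up to 8740: π(8740) = 1089. The PNT approximation gives 8740/ln(8740) ≈ 8740/9.07567 ≈ 963.01. Relative error (π(x) − x/ln(x)) / π(x) ≈ 11.57%; the approximation is known to undercount slightly (Li(x) is a better estimate).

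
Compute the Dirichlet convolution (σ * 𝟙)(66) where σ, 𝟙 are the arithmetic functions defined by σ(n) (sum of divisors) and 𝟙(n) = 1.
(σ * 𝟙)(66) = 260

Divisors of 66: [1, 2, 3, 6, 11, 22, 33, 66]. For each d | 66:
  d = 1: σ(1) · 𝟙(66/1) = 1 · 1 = 1
  d = 2: σ(2) · 𝟙(66/2) = 3 · 1 = 3
  d = 3: σ(3) · 𝟙(66/3) = 4 · 1 = 4
  d = 6: σ(6) · 𝟙(66/6) = 12 · 1 = 12
  d = 11: σ(11) · 𝟙(66/11) = 12 · 1 = 12
  d = 22: σ(22) · 𝟙(66/22) = 36 · 1 = 36
  d = 33: σ(33) · 𝟙(66/33) = 48 · 1 = 48
  d = 66: σ(66) · 𝟙(66/66) = 144 · 1 = 144
Summing: (σ * 𝟙)(66) = 1 + 3 + 4 + 12 + 12 + 36 + 48 + 144 = 260.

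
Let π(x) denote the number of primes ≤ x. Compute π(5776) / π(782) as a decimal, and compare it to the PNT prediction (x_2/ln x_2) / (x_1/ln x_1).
π(5776)/π(782) = 757/137 ≈ 5.5255;  PNT prediction ≈ 5.6810.

π(782) = 137 and π(5776) = 757, so π(5776)/π(782) ≈ 5.5255. The PNT-predicted ratio is (5776/ln(5776)) / (782/ln(782)) ≈ 5.6810. The two agree to within a few percent, as expected.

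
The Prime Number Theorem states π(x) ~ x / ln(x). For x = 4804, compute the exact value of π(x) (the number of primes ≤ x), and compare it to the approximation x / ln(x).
π(4804) = 647;  x/ln(x) ≈ 566.70;  relative error ≈ 12.41%.

Directly count primes up to 4804: π(4804) = 647. The PNT approximation gives 4804/ln(4804) ≈ 4804/8.47720 ≈ 566.70. Relative error (π(x) − x/ln(x)) / π(x) ≈ 12.41%; the approximation is known to undercount slightly (Li(x) is a better estimate).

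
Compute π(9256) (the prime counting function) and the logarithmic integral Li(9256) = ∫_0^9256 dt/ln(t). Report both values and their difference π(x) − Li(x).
π(9256) = 1146;  Li(9256) ≈ 1165.02;  π(x) − Li(x) ≈ -19.02.

Direct count of primes ≤ 9256 gives π(9256) = 1146. Numerical evaluation of the logarithmic integral gives Li(9256) ≈ 1165.02. The difference π(x) − Li(x) ≈ -19.02 is typically negative for small/moderate x (Li(x) overestimates), though Littlewood's theorem shows this sign changes infinitely often.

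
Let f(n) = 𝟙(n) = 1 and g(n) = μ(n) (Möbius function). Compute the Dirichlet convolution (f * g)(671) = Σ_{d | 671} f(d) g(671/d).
(𝟙 * μ)(671) = 0

Divisors of 671: [1, 11, 61, 671]. For each d | 671:
  d = 1: 𝟙(1) · μ(671/1) = 1 · 1 = 1
  d = 11: 𝟙(11) · μ(671/11) = 1 · -1 = -1
  d = 61: 𝟙(61) · μ(671/61) = 1 · -1 = -1
  d = 671: 𝟙(671) · μ(671/671) = 1 · 1 = 1
Summing: (𝟙 * μ)(671) = 1 + -1 + -1 + 1 = 0.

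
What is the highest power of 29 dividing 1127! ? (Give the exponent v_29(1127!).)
v_29(1127!) = 39

Legendre's formula: v_p(n!) = Σ_{k ≥ 1} ⌊n / p^k⌋. For p = 29, n = 1127, the terms are:
  ⌊1127/29^1⌋ = ⌊1127/29⌋ = 38
  ⌊1127/29^2⌋ = ⌊1127/841⌋ = 1
(the next term ⌊1127/29^3⌋ = 0, terminating the sum). Summing: v_29(1127!) = 38 + 1 = 39.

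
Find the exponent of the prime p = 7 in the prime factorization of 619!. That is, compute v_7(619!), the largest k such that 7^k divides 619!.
v_7(619!) = 101

Legendre's formula: v_p(n!) = Σ_{k ≥ 1} ⌊n / p^k⌋. For p = 7, n = 619, the terms are:
  ⌊619/7^1⌋ = ⌊619/7⌋ = 88
  ⌊619/7^2⌋ = ⌊619/49⌋ = 12
  ⌊619/7^3⌋ = ⌊619/343⌋ = 1
(the next term ⌊619/7^4⌋ = 0, terminating the sum). Summing: v_7(619!) = 88 + 12 + 1 = 101.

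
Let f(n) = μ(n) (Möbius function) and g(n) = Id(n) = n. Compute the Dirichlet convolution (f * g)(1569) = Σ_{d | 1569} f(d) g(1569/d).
(μ * Id)(1569) = 1044

Divisors of 1569: [1, 3, 523, 1569]. For each d | 1569:
  d = 1: μ(1) · Id(1569/1) = 1 · 1569 = 1569
  d = 3: μ(3) · Id(1569/3) = -1 · 523 = -523
  d = 523: μ(523) · Id(1569/523) = -1 · 3 = -3
  d = 1569: μ(1569) · Id(1569/1569) = 1 · 1 = 1
Summing: (μ * Id)(1569) = 1569 + -523 + -3 + 1 = 1044.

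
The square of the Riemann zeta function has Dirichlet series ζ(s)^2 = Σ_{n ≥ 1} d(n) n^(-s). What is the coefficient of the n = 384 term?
d(384) = 16

ζ(s)^2 = (Σ 1/m^s)(Σ 1/k^s). The coefficient of 1/n^s in the product is the number of ordered pairs (m, k) with mk = n, which equals d(n). For n = 384, divisors are [1, 2, 3, 4, 6, 8, 12, 16, 24, 32, 48, 64, 96, 128, 192, 384], so d(384) = 16.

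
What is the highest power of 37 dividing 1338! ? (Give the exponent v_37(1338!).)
v_37(1338!) = 36

Legendre's formula: v_p(n!) = Σ_{k ≥ 1} ⌊n / p^k⌋. For p = 37, n = 1338, the terms are:
  ⌊1338/37^1⌋ = ⌊1338/37⌋ = 36
(the next term ⌊1338/37^2⌋ = 0, terminating the sum). Summing: v_37(1338!) = 36 = 36.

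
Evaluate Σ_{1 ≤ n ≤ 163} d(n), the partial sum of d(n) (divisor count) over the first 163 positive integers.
Σ_{n ≤ 163} d(n) = 858

Compute d(n) for each 1 ≤ n ≤ 163: d(1) = 1, d(2) = 2, d(3) = 2, d(4) = 3, d(5) = 2, d(6) = 4, d(7) = 2, d(8) = 4, d(9) = 3, d(10) = 4, d(11) = 2, d(12) = 6, d(13) = 2, d(14) = 4, d(15) = 4, d(16) = 5, d(17) = 2, d(18) = 6, d(19) = 2, d(20) = 6, d(21) = 4, d(22) = 4, d(23) = 2, d(24) = 8, d(25) = 3, d(26) = 4, d(27) = 4, d(28) = 6, d(29) = 2, d(30) = 8, d(31) = 2, d(32) = 6, d(33) = 4, d(34) = 4, d(35) = 4, d(36) = 9, d(37) = 2, d(38) = 4, d(39) = 4, d(40) = 8, d(41) = 2, d(42) = 8, d(43) = 2, d(44) = 6, d(45) = 6, d(46) = 4, d(47) = 2, d(48) = 10, d(49) = 3, d(50) = 6, d(51) = 4, d(52) = 6, d(53) = 2, d(54) = 8, d(55) = 4, d(56) = 8, d(57) = 4, d(58) = 4, d(59) = 2, d(60) = 12, d(61) = 2, d(62) = 4, d(63) = 6, d(64) = 7, d(65) = 4, d(66) = 8, d(67) = 2, d(68) = 6, d(69) = 4, d(70) = 8, d(71) = 2, d(72) = 12, d(73) = 2, d(74) = 4, d(75) = 6, d(76) = 6, d(77) = 4, d(78) = 8, d(79) = 2, d(80) = 10, d(81) = 5, d(82) = 4, d(83) = 2, d(84) = 12, d(85) = 4, d(86) = 4, d(87) = 4, d(88) = 8, d(89) = 2, d(90) = 12, d(91) = 4, d(92) = 6, d(93) = 4, d(94) = 4, d(95) = 4, d(96) = 12, d(97) = 2, d(98) = 6, d(99) = 6, d(100) = 9, d(101) = 2, d(102) = 8, d(103) = 2, d(104) = 8, d(105) = 8, d(106) = 4, d(107) = 2, d(108) = 12, d(109) = 2, d(110) = 8, d(111) = 4, d(112) = 10, d(113) = 2, d(114) = 8, d(115) = 4, d(116) = 6, d(117) = 6, d(118) = 4, d(119) = 4, d(120) = 16, d(121) = 3, d(122) = 4, d(123) = 4, d(124) = 6, d(125) = 4, d(126) = 12, d(127) = 2, d(128) = 8, d(129) = 4, d(130) = 8, d(131) = 2, d(132) = 12, d(133) = 4, d(134) = 4, d(135) = 8, d(136) = 8, d(137) = 2, d(138) = 8, d(139) = 2, d(140) = 12, d(141) = 4, d(142) = 4, d(143) = 4, d(144) = 15, d(145) = 4, d(146) = 4, d(147) = 6, d(148) = 6, d(149) = 2, d(150) = 12, d(151) = 2, d(152) = 8, d(153) = 6, d(154) = 8, d(155) = 4, d(156) = 12, d(157) = 2, d(158) = 4, d(159) = 4, d(160) = 12, d(161) = 4, d(162) = 10, d(163) = 2. Summing all 163 values: 858. (Dirichlet's divisor formula: Σ_{n ≤ x} d(n) = x ln(x) + (2γ − 1) x + O(√x). For x = 163, the asymptotic estimate is ≈ 855.45.)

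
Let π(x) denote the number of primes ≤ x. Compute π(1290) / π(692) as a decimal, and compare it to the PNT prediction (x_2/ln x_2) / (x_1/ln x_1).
π(1290)/π(692) = 209/125 ≈ 1.6720;  PNT prediction ≈ 1.7021.

π(692) = 125 and π(1290) = 209, so π(1290)/π(692) ≈ 1.6720. The PNT-predicted ratio is (1290/ln(1290)) / (692/ln(692)) ≈ 1.7021. The two agree to within a few percent, as expected.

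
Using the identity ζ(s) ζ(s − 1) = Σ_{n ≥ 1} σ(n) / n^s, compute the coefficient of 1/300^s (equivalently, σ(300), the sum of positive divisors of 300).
σ(300) = 868

In the product (Σ m^0/m^s)(Σ k / k^s) = Σ (Σ_{d | n} d) / n^s, the coefficient of 1/n^s is σ(n) = Σ_{d | n} d. For n = 300, divisors are [1, 2, 3, 4, 5, 6, 10, 12, 15, 20, 25, 30, 50, 60, 75, 100, 150, 300]; summing: σ(300) = 868.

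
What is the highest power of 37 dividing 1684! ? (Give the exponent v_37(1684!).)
v_37(1684!) = 46

Legendre's formula: v_p(n!) = Σ_{k ≥ 1} ⌊n / p^k⌋. For p = 37, n = 1684, the terms are:
  ⌊1684/37^1⌋ = ⌊1684/37⌋ = 45
  ⌊1684/37^2⌋ = ⌊1684/1369⌋ = 1
(the next term ⌊1684/37^3⌋ = 0, terminating the sum). Summing: v_37(1684!) = 45 + 1 = 46.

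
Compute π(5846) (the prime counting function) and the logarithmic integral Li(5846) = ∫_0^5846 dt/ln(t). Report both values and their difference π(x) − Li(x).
π(5846) = 767;  Li(5846) ≈ 782.69;  π(x) − Li(x) ≈ -15.69.

Direct count of primes ≤ 5846 gives π(5846) = 767. Numerical evaluation of the logarithmic integral gives Li(5846) ≈ 782.69. The difference π(x) − Li(x) ≈ -15.69 is typically negative for small/moderate x (Li(x) overestimates), though Littlewood's theorem shows this sign changes infinitely often.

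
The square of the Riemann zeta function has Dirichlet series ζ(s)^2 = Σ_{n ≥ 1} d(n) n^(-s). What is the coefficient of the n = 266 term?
d(266) = 8

ζ(s)^2 = (Σ 1/m^s)(Σ 1/k^s). The coefficient of 1/n^s in the product is the number of ordered pairs (m, k) with mk = n, which equals d(n). For n = 266, divisors are [1, 2, 7, 14, 19, 38, 133, 266], so d(266) = 8.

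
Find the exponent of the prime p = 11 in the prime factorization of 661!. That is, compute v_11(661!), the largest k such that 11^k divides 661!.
v_11(661!) = 65

Legendre's formula: v_p(n!) = Σ_{k ≥ 1} ⌊n / p^k⌋. For p = 11, n = 661, the terms are:
  ⌊661/11^1⌋ = ⌊661/11⌋ = 60
  ⌊661/11^2⌋ = ⌊661/121⌋ = 5
(the next term ⌊661/11^3⌋ = 0, terminating the sum). Summing: v_11(661!) = 60 + 5 = 65.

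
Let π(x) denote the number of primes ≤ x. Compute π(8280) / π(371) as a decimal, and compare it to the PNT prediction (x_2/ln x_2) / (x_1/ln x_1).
π(8280)/π(371) = 1038/73 ≈ 14.2192;  PNT prediction ≈ 14.6358.

π(371) = 73 and π(8280) = 1038, so π(8280)/π(371) ≈ 14.2192. The PNT-predicted ratio is (8280/ln(8280)) / (371/ln(371)) ≈ 14.6358. The two agree to within a few percent, as expected.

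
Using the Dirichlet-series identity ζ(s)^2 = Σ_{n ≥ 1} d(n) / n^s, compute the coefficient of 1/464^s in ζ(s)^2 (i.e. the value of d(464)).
d(464) = 10

ζ(s)^2 = (Σ 1/m^s)(Σ 1/k^s). The coefficient of 1/n^s in the product is the number of ordered pairs (m, k) with mk = n, which equals d(n). For n = 464, divisors are [1, 2, 4, 8, 16, 29, 58, 116, 232, 464], so d(464) = 10.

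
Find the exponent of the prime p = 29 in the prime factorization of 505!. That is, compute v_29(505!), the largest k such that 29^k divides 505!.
v_29(505!) = 17

Legendre's formula: v_p(n!) = Σ_{k ≥ 1} ⌊n / p^k⌋. For p = 29, n = 505, the terms are:
  ⌊505/29^1⌋ = ⌊505/29⌋ = 17
(the next term ⌊505/29^2⌋ = 0, terminating the sum). Summing: v_29(505!) = 17 = 17.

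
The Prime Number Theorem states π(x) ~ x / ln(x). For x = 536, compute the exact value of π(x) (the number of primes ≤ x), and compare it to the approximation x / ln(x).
π(536) = 99;  x/ln(x) ≈ 85.29;  relative error ≈ 13.84%.

Directly count primes up to 536: π(536) = 99. The PNT approximation gives 536/ln(536) ≈ 536/6.28413 ≈ 85.29. Relative error (π(x) − x/ln(x)) / π(x) ≈ 13.84%; the approximation is known to undercount slightly (Li(x) is a better estimate).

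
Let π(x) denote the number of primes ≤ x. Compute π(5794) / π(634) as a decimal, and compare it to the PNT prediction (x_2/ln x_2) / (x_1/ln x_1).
π(5794)/π(634) = 760/115 ≈ 6.6087;  PNT prediction ≈ 6.8052.

π(634) = 115 and π(5794) = 760, so π(5794)/π(634) ≈ 6.6087. The PNT-predicted ratio is (5794/ln(5794)) / (634/ln(634)) ≈ 6.8052. The two agree to within a few percent, as expected.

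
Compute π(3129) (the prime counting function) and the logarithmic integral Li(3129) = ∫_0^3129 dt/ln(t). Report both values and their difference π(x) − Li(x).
π(3129) = 445;  Li(3129) ≈ 458.83;  π(x) − Li(x) ≈ -13.83.

Direct count of primes ≤ 3129 gives π(3129) = 445. Numerical evaluation of the logarithmic integral gives Li(3129) ≈ 458.83. The difference π(x) − Li(x) ≈ -13.83 is typically negative for small/moderate x (Li(x) overestimates), though Littlewood's theorem shows this sign changes infinitely often.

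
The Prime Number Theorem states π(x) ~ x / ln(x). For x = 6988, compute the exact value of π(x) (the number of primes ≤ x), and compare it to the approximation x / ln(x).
π(6988) = 898;  x/ln(x) ≈ 789.43;  relative error ≈ 12.09%.

Directly count primes up to 6988: π(6988) = 898. The PNT approximation gives 6988/ln(6988) ≈ 6988/8.85195 ≈ 789.43. Relative error (π(x) − x/ln(x)) / π(x) ≈ 12.09%; the approximation is known to undercount slightly (Li(x) is a better estimate).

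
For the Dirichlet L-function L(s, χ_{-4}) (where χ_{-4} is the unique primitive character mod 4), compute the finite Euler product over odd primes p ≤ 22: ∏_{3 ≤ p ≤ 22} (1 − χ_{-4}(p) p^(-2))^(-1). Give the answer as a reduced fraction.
∏ = 14933966047/16280616960

The odd primes p ≤ 22 are [3, 5, 7, 11, 13, 17, 19]. For each, χ(p) = 1 if p ≡ 1 mod 4, χ(p) = −1 if p ≡ 3 mod 4. Taking (1 − χ(p)/p^2)^(-1) = p^2/(p^2 − χ(p)): (1 − (-1)/3^2)^(-1) · (1 − (1)/5^2)^(-1) · (1 − (-1)/7^2)^(-1) · (1 − (-1)/11^2)^(-1) · (1 − (1)/13^2)^(-1) · (1 − (1)/17^2)^(-1) · (1 − (-1)/19^2)^(-1) = 14933966047/16280616960.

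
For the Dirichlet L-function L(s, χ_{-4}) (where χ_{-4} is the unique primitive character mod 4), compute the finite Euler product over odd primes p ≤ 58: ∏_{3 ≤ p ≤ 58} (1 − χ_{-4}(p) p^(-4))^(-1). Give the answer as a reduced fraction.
∏ = 257364431333305770108011762895409938991497014556861335561/260241495905762991772533773778373936417391479107040051200

The odd primes p ≤ 58 are [3, 5, 7, 11, 13, 17, 19, 23, 29, 31, 37, 41, 43, 47, 53]. For each, χ(p) = 1 if p ≡ 1 mod 4, χ(p) = −1 if p ≡ 3 mod 4. Taking (1 − χ(p)/p^4)^(-1) = p^4/(p^4 − χ(p)): (1 − (-1)/3^4)^(-1) · (1 − (1)/5^4)^(-1) · (1 − (-1)/7^4)^(-1) · (1 − (-1)/11^4)^(-1) · (1 − (1)/13^4)^(-1) · (1 − (1)/17^4)^(-1) · (1 − (-1)/19^4)^(-1) · (1 − (-1)/23^4)^(-1) · (1 − (1)/29^4)^(-1) · (1 − (-1)/31^4)^(-1) · (1 − (1)/37^4)^(-1) · (1 − (1)/41^4)^(-1) · (1 − (-1)/43^4)^(-1) · (1 − (-1)/47^4)^(-1) · (1 − (1)/53^4)^(-1) = 257364431333305770108011762895409938991497014556861335561/260241495905762991772533773778373936417391479107040051200.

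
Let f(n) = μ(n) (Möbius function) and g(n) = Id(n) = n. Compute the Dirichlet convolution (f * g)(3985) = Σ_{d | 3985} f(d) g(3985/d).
(μ * Id)(3985) = 3184

Divisors of 3985: [1, 5, 797, 3985]. For each d | 3985:
  d = 1: μ(1) · Id(3985/1) = 1 · 3985 = 3985
  d = 5: μ(5) · Id(3985/5) = -1 · 797 = -797
  d = 797: μ(797) · Id(3985/797) = -1 · 5 = -5
  d = 3985: μ(3985) · Id(3985/3985) = 1 · 1 = 1
Summing: (μ * Id)(3985) = 3985 + -797 + -5 + 1 = 3184.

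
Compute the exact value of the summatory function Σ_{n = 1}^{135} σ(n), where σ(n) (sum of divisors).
Σ_{n ≤ 135} σ(n) = 15035

Compute σ(n) for each 1 ≤ n ≤ 135: σ(1) = 1, σ(2) = 3, σ(3) = 4, σ(4) = 7, σ(5) = 6, σ(6) = 12, σ(7) = 8, σ(8) = 15, σ(9) = 13, σ(10) = 18, σ(11) = 12, σ(12) = 28, σ(13) = 14, σ(14) = 24, σ(15) = 24, σ(16) = 31, σ(17) = 18, σ(18) = 39, σ(19) = 20, σ(20) = 42, σ(21) = 32, σ(22) = 36, σ(23) = 24, σ(24) = 60, σ(25) = 31, σ(26) = 42, σ(27) = 40, σ(28) = 56, σ(29) = 30, σ(30) = 72, σ(31) = 32, σ(32) = 63, σ(33) = 48, σ(34) = 54, σ(35) = 48, σ(36) = 91, σ(37) = 38, σ(38) = 60, σ(39) = 56, σ(40) = 90, σ(41) = 42, σ(42) = 96, σ(43) = 44, σ(44) = 84, σ(45) = 78, σ(46) = 72, σ(47) = 48, σ(48) = 124, σ(49) = 57, σ(50) = 93, σ(51) = 72, σ(52) = 98, σ(53) = 54, σ(54) = 120, σ(55) = 72, σ(56) = 120, σ(57) = 80, σ(58) = 90, σ(59) = 60, σ(60) = 168, σ(61) = 62, σ(62) = 96, σ(63) = 104, σ(64) = 127, σ(65) = 84, σ(66) = 144, σ(67) = 68, σ(68) = 126, σ(69) = 96, σ(70) = 144, σ(71) = 72, σ(72) = 195, σ(73) = 74, σ(74) = 114, σ(75) = 124, σ(76) = 140, σ(77) = 96, σ(78) = 168, σ(79) = 80, σ(80) = 186, σ(81) = 121, σ(82) = 126, σ(83) = 84, σ(84) = 224, σ(85) = 108, σ(86) = 132, σ(87) = 120, σ(88) = 180, σ(89) = 90, σ(90) = 234, σ(91) = 112, σ(92) = 168, σ(93) = 128, σ(94) = 144, σ(95) = 120, σ(96) = 252, σ(97) = 98, σ(98) = 171, σ(99) = 156, σ(100) = 217, σ(101) = 102, σ(102) = 216, σ(103) = 104, σ(104) = 210, σ(105) = 192, σ(106) = 162, σ(107) = 108, σ(108) = 280, σ(109) = 110, σ(110) = 216, σ(111) = 152, σ(112) = 248, σ(113) = 114, σ(114) = 240, σ(115) = 144, σ(116) = 210, σ(117) = 182, σ(118) = 180, σ(119) = 144, σ(120) = 360, σ(121) = 133, σ(122) = 186, σ(123) = 168, σ(124) = 224, σ(125) = 156, σ(126) = 312, σ(127) = 128, σ(128) = 255, σ(129) = 176, σ(130) = 252, σ(131) = 132, σ(132) = 336, σ(133) = 160, σ(134) = 204, σ(135) = 240. Summing all 135 values: 15035. (Average order: Σ_{n ≤ x} σ(n) ~ (π²/12) x². For x = 135, (π²/12)·135² ≈ 14989.46.)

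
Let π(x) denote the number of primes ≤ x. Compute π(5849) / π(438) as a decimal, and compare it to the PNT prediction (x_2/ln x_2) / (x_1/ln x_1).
π(5849)/π(438) = 768/84 ≈ 9.1429;  PNT prediction ≈ 9.3637.

π(438) = 84 and π(5849) = 768, so π(5849)/π(438) ≈ 9.1429. The PNT-predicted ratio is (5849/ln(5849)) / (438/ln(438)) ≈ 9.3637. The two agree to within a few percent, as expected.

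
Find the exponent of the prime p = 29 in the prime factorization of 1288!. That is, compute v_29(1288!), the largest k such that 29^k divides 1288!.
v_29(1288!) = 45

Legendre's formula: v_p(n!) = Σ_{k ≥ 1} ⌊n / p^k⌋. For p = 29, n = 1288, the terms are:
  ⌊1288/29^1⌋ = ⌊1288/29⌋ = 44
  ⌊1288/29^2⌋ = ⌊1288/841⌋ = 1
(the next term ⌊1288/29^3⌋ = 0, terminating the sum). Summing: v_29(1288!) = 44 + 1 = 45.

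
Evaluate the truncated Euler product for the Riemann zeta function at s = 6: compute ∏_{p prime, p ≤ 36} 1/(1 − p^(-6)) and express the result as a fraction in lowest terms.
∏ = 21845630847366461901783214359247811231609675/21473219492121468455585352466296495056879616

The primes p ≤ 36 are [2, 3, 5, 7, 11, 13, 17, 19, 23, 29, 31]. For each prime, (1 − 1/p^6)^(-1) = p^6 / (p^6 − 1). The product is (1 − 1/2^6)^(-1), (1 − 1/3^6)^(-1), (1 − 1/5^6)^(-1), (1 − 1/7^6)^(-1), (1 − 1/11^6)^(-1), (1 − 1/13^6)^(-1), (1 − 1/17^6)^(-1), (1 − 1/19^6)^(-1), (1 − 1/23^6)^(-1), (1 − 1/29^6)^(-1), (1 − 1/31^6)^(-1) = ∏ p^6 / (p^6 − 1) = 21845630847366461901783214359247811231609675/21473219492121468455585352466296495056879616.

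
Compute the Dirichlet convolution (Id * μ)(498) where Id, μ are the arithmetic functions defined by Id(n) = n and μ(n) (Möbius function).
(Id * μ)(498) = 164

Divisors of 498: [1, 2, 3, 6, 83, 166, 249, 498]. For each d | 498:
  d = 1: Id(1) · μ(498/1) = 1 · -1 = -1
  d = 2: Id(2) · μ(498/2) = 2 · 1 = 2
  d = 3: Id(3) · μ(498/3) = 3 · 1 = 3
  d = 6: Id(6) · μ(498/6) = 6 · -1 = -6
  d = 83: Id(83) · μ(498/83) = 83 · 1 = 83
  d = 166: Id(166) · μ(498/166) = 166 · -1 = -166
  d = 249: Id(249) · μ(498/249) = 249 · -1 = -249
  d = 498: Id(498) · μ(498/498) = 498 · 1 = 498
Summing: (Id * μ)(498) = -1 + 2 + 3 + -6 + 83 + -166 + -249 + 498 = 164.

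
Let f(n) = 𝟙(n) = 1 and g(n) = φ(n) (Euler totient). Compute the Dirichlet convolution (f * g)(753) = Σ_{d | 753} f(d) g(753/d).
(𝟙 * φ)(753) = 753

Divisors of 753: [1, 3, 251, 753]. For each d | 753:
  d = 1: 𝟙(1) · φ(753/1) = 1 · 500 = 500
  d = 3: 𝟙(3) · φ(753/3) = 1 · 250 = 250
  d = 251: 𝟙(251) · φ(753/251) = 1 · 2 = 2
  d = 753: 𝟙(753) · φ(753/753) = 1 · 1 = 1
Summing: (𝟙 * φ)(753) = 500 + 250 + 2 + 1 = 753.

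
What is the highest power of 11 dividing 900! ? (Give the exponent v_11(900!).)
v_11(900!) = 88

Legendre's formula: v_p(n!) = Σ_{k ≥ 1} ⌊n / p^k⌋. For p = 11, n = 900, the terms are:
  ⌊900/11^1⌋ = ⌊900/11⌋ = 81
  ⌊900/11^2⌋ = ⌊900/121⌋ = 7
(the next term ⌊900/11^3⌋ = 0, terminating the sum). Summing: v_11(900!) = 81 + 7 = 88.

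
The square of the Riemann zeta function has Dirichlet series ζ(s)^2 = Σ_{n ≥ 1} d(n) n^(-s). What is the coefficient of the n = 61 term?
d(61) = 2

ζ(s)^2 = (Σ 1/m^s)(Σ 1/k^s). The coefficient of 1/n^s in the product is the number of ordered pairs (m, k) with mk = n, which equals d(n). For n = 61, divisors are [1, 61], so d(61) = 2.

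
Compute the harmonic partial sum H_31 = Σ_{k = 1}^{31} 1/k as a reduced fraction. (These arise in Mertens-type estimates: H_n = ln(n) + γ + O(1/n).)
H_31 = 290774257297357/72201776446800

Direct summation: H_31 = 1 + 1/2 + ... + 1/31. The least common denominator is lcm(1, ..., 31) = 72201776446800; over this denominator the numerator is 72201776446800 + 36100888223400 + 24067258815600 + 18050444111700 + 14440355289360 + 12033629407800 + 10314539492400 + 9025222055850 + 8022419605200 + 7220177644680 + 6563797858800 + 6016814703900 + 5553982803600 + 5157269746200 + 4813451763120 + 4512611027925 + 4247163320400 + 4011209802600 + 3800093497200 + 3610088822340 + 3438179830800 + 3281898929400 + 3139207671600 + 3008407351950 + 2888071057872 + 2776991401800 + 2674139868400 + 2578634873100 + 2489716429200 + 2406725881560 + 2329089562800 = 290774257297357, so H_31 = 290774257297357/72201776446800 (already in lowest terms) ≈ 4.02725. (The PNT-adjacent estimate ln(31) + γ ≈ 4.01120 matches within O(1/n).)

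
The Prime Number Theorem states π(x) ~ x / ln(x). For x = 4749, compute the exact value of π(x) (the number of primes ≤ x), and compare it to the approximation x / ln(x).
π(4749) = 639;  x/ln(x) ≈ 560.97;  relative error ≈ 12.21%.

Directly count primes up to 4749: π(4749) = 639. The PNT approximation gives 4749/ln(4749) ≈ 4749/8.46569 ≈ 560.97. Relative error (π(x) − x/ln(x)) / π(x) ≈ 12.21%; the approximation is known to undercount slightly (Li(x) is a better estimate).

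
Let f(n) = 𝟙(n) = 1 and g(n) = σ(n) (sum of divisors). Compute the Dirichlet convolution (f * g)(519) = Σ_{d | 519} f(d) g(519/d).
(𝟙 * σ)(519) = 875

Divisors of 519: [1, 3, 173, 519]. For each d | 519:
  d = 1: 𝟙(1) · σ(519/1) = 1 · 696 = 696
  d = 3: 𝟙(3) · σ(519/3) = 1 · 174 = 174
  d = 173: 𝟙(173) · σ(519/173) = 1 · 4 = 4
  d = 519: 𝟙(519) · σ(519/519) = 1 · 1 = 1
Summing: (𝟙 * σ)(519) = 696 + 174 + 4 + 1 = 875.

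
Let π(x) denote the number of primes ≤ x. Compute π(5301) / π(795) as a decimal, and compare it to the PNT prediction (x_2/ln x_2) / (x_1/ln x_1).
π(5301)/π(795) = 702/138 ≈ 5.0870;  PNT prediction ≈ 5.1927.

π(795) = 138 and π(5301) = 702, so π(5301)/π(795) ≈ 5.0870. The PNT-predicted ratio is (5301/ln(5301)) / (795/ln(795)) ≈ 5.1927. The two agree to within a few percent, as expected.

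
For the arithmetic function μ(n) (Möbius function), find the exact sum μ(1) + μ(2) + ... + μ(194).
Σ_{n ≤ 194} μ(n) = -5

Compute μ(n) for each 1 ≤ n ≤ 194: μ(1) = 1, μ(2) = -1, μ(3) = -1, μ(4) = 0, μ(5) = -1, μ(6) = 1, μ(7) = -1, μ(8) = 0, μ(9) = 0, μ(10) = 1, μ(11) = -1, μ(12) = 0, μ(13) = -1, μ(14) = 1, μ(15) = 1, μ(16) = 0, μ(17) = -1, μ(18) = 0, μ(19) = -1, μ(20) = 0, μ(21) = 1, μ(22) = 1, μ(23) = -1, μ(24) = 0, μ(25) = 0, μ(26) = 1, μ(27) = 0, μ(28) = 0, μ(29) = -1, μ(30) = -1, μ(31) = -1, μ(32) = 0, μ(33) = 1, μ(34) = 1, μ(35) = 1, μ(36) = 0, μ(37) = -1, μ(38) = 1, μ(39) = 1, μ(40) = 0, μ(41) = -1, μ(42) = -1, μ(43) = -1, μ(44) = 0, μ(45) = 0, μ(46) = 1, μ(47) = -1, μ(48) = 0, μ(49) = 0, μ(50) = 0, μ(51) = 1, μ(52) = 0, μ(53) = -1, μ(54) = 0, μ(55) = 1, μ(56) = 0, μ(57) = 1, μ(58) = 1, μ(59) = -1, μ(60) = 0, μ(61) = -1, μ(62) = 1, μ(63) = 0, μ(64) = 0, μ(65) = 1, μ(66) = -1, μ(67) = -1, μ(68) = 0, μ(69) = 1, μ(70) = -1, μ(71) = -1, μ(72) = 0, μ(73) = -1, μ(74) = 1, μ(75) = 0, μ(76) = 0, μ(77) = 1, μ(78) = -1, μ(79) = -1, μ(80) = 0, μ(81) = 0, μ(82) = 1, μ(83) = -1, μ(84) = 0, μ(85) = 1, μ(86) = 1, μ(87) = 1, μ(88) = 0, μ(89) = -1, μ(90) = 0, μ(91) = 1, μ(92) = 0, μ(93) = 1, μ(94) = 1, μ(95) = 1, μ(96) = 0, μ(97) = -1, μ(98) = 0, μ(99) = 0, μ(100) = 0, μ(101) = -1, μ(102) = -1, μ(103) = -1, μ(104) = 0, μ(105) = -1, μ(106) = 1, μ(107) = -1, μ(108) = 0, μ(109) = -1, μ(110) = -1, μ(111) = 1, μ(112) = 0, μ(113) = -1, μ(114) = -1, μ(115) = 1, μ(116) = 0, μ(117) = 0, μ(118) = 1, μ(119) = 1, μ(120) = 0, μ(121) = 0, μ(122) = 1, μ(123) = 1, μ(124) = 0, μ(125) = 0, μ(126) = 0, μ(127) = -1, μ(128) = 0, μ(129) = 1, μ(130) = -1, μ(131) = -1, μ(132) = 0, μ(133) = 1, μ(134) = 1, μ(135) = 0, μ(136) = 0, μ(137) = -1, μ(138) = -1, μ(139) = -1, μ(140) = 0, μ(141) = 1, μ(142) = 1, μ(143) = 1, μ(144) = 0, μ(145) = 1, μ(146) = 1, μ(147) = 0, μ(148) = 0, μ(149) = -1, μ(150) = 0, μ(151) = -1, μ(152) = 0, μ(153) = 0, μ(154) = -1, μ(155) = 1, μ(156) = 0, μ(157) = -1, μ(158) = 1, μ(159) = 1, μ(160) = 0, μ(161) = 1, μ(162) = 0, μ(163) = -1, μ(164) = 0, μ(165) = -1, μ(166) = 1, μ(167) = -1, μ(168) = 0, μ(169) = 0, μ(170) = -1, μ(171) = 0, μ(172) = 0, μ(173) = -1, μ(174) = -1, μ(175) = 0, μ(176) = 0, μ(177) = 1, μ(178) = 1, μ(179) = -1, μ(180) = 0, μ(181) = -1, μ(182) = -1, μ(183) = 1, μ(184) = 0, μ(185) = 1, μ(186) = -1, μ(187) = 1, μ(188) = 0, μ(189) = 0, μ(190) = -1, μ(191) = -1, μ(192) = 0, μ(193) = -1, μ(194) = 1. Summing all 194 values: -5. (Mertens function M(x) = Σ_{n ≤ x} μ(n); on average M(x) should be small (PNT ⟺ M(x) = o(x)).)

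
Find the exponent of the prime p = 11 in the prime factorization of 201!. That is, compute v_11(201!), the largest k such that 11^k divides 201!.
v_11(201!) = 19

Legendre's formula: v_p(n!) = Σ_{k ≥ 1} ⌊n / p^k⌋. For p = 11, n = 201, the terms are:
  ⌊201/11^1⌋ = ⌊201/11⌋ = 18
  ⌊201/11^2⌋ = ⌊201/121⌋ = 1
(the next term ⌊201/11^3⌋ = 0, terminating the sum). Summing: v_11(201!) = 18 + 1 = 19.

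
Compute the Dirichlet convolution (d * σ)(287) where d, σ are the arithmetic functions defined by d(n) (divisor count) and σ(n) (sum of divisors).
(d * σ)(287) = 440

Divisors of 287: [1, 7, 41, 287]. For each d | 287:
  d = 1: d(1) · σ(287/1) = 1 · 336 = 336
  d = 7: d(7) · σ(287/7) = 2 · 42 = 84
  d = 41: d(41) · σ(287/41) = 2 · 8 = 16
  d = 287: d(287) · σ(287/287) = 4 · 1 = 4
Summing: (d * σ)(287) = 336 + 84 + 16 + 4 = 440.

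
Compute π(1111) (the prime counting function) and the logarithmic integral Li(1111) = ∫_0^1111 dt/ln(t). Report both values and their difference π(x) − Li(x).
π(1111) = 186;  Li(1111) ≈ 193.56;  π(x) − Li(x) ≈ -7.56.

Direct count of primes ≤ 1111 gives π(1111) = 186. Numerical evaluation of the logarithmic integral gives Li(1111) ≈ 193.56. The difference π(x) − Li(x) ≈ -7.56 is typically negative for small/moderate x (Li(x) overestimates), though Littlewood's theorem shows this sign changes infinitely often.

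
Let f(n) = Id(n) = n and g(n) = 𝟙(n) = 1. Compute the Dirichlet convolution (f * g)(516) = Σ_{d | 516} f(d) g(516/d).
(Id * 𝟙)(516) = 1232

Divisors of 516: [1, 2, 3, 4, 6, 12, 43, 86, 129, 172, 258, 516]. For each d | 516:
  d = 1: Id(1) · 𝟙(516/1) = 1 · 1 = 1
  d = 2: Id(2) · 𝟙(516/2) = 2 · 1 = 2
  d = 3: Id(3) · 𝟙(516/3) = 3 · 1 = 3
  d = 4: Id(4) · 𝟙(516/4) = 4 · 1 = 4
  d = 6: Id(6) · 𝟙(516/6) = 6 · 1 = 6
  d = 12: Id(12) · 𝟙(516/12) = 12 · 1 = 12
  d = 43: Id(43) · 𝟙(516/43) = 43 · 1 = 43
  d = 86: Id(86) · 𝟙(516/86) = 86 · 1 = 86
  d = 129: Id(129) · 𝟙(516/129) = 129 · 1 = 129
  d = 172: Id(172) · 𝟙(516/172) = 172 · 1 = 172
  d = 258: Id(258) · 𝟙(516/258) = 258 · 1 = 258
  d = 516: Id(516) · 𝟙(516/516) = 516 · 1 = 516
Summing: (Id * 𝟙)(516) = 1 + 2 + 3 + 4 + 6 + 12 + 43 + 86 + 129 + 172 + 258 + 516 = 1232.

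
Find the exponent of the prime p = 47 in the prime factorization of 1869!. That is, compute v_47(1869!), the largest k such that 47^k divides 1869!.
v_47(1869!) = 39

Legendre's formula: v_p(n!) = Σ_{k ≥ 1} ⌊n / p^k⌋. For p = 47, n = 1869, the terms are:
  ⌊1869/47^1⌋ = ⌊1869/47⌋ = 39
(the next term ⌊1869/47^2⌋ = 0, terminating the sum). Summing: v_47(1869!) = 39 = 39.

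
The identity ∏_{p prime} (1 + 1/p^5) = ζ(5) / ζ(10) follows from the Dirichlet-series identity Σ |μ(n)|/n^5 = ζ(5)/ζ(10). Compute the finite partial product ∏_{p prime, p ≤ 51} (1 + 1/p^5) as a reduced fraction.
∏ = 77350420258916008694441522216355088445733760320747817275637792505856/74669957780522328018216335873020857442299719217280893302140029444835

The primes p ≤ 51 are [2, 3, 5, 7, 11, 13, 17, 19, 23, 29, 31, 37, 41, 43, 47]. For each, (1 + 1/p^5) = (p^5 + 1)/p^5. Multiplying these fractions over p ∈ [2, 3, 5, 7, 11, 13, 17, 19, 23, 29, 31, 37, 41, 43, 47] gives 77350420258916008694441522216355088445733760320747817275637792505856/74669957780522328018216335873020857442299719217280893302140029444835. (In the limit P → ∞ this tends to ζ(5)/ζ(10).)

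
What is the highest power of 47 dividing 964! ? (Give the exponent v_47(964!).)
v_47(964!) = 20

Legendre's formula: v_p(n!) = Σ_{k ≥ 1} ⌊n / p^k⌋. For p = 47, n = 964, the terms are:
  ⌊964/47^1⌋ = ⌊964/47⌋ = 20
(the next term ⌊964/47^2⌋ = 0, terminating the sum). Summing: v_47(964!) = 20 = 20.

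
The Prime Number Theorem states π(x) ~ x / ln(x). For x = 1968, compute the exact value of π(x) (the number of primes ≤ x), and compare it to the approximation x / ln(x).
π(1968) = 297;  x/ln(x) ≈ 259.47;  relative error ≈ 12.64%.

Directly count primes up to 1968: π(1968) = 297. The PNT approximation gives 1968/ln(1968) ≈ 1968/7.58477 ≈ 259.47. Relative error (π(x) − x/ln(x)) / π(x) ≈ 12.64%; the approximation is known to undercount slightly (Li(x) is a better estimate).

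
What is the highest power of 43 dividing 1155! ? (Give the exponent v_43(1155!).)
v_43(1155!) = 26

Legendre's formula: v_p(n!) = Σ_{k ≥ 1} ⌊n / p^k⌋. For p = 43, n = 1155, the terms are:
  ⌊1155/43^1⌋ = ⌊1155/43⌋ = 26
(the next term ⌊1155/43^2⌋ = 0, terminating the sum). Summing: v_43(1155!) = 26 = 26.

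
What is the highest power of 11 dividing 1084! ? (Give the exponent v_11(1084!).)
v_11(1084!) = 106

Legendre's formula: v_p(n!) = Σ_{k ≥ 1} ⌊n / p^k⌋. For p = 11, n = 1084, the terms are:
  ⌊1084/11^1⌋ = ⌊1084/11⌋ = 98
  ⌊1084/11^2⌋ = ⌊1084/121⌋ = 8
(the next term ⌊1084/11^3⌋ = 0, terminating the sum). Summing: v_11(1084!) = 98 + 8 = 106.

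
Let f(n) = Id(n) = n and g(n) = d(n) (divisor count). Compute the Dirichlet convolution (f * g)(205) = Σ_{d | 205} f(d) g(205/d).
(Id * d)(205) = 301

Divisors of 205: [1, 5, 41, 205]. For each d | 205:
  d = 1: Id(1) · d(205/1) = 1 · 4 = 4
  d = 5: Id(5) · d(205/5) = 5 · 2 = 10
  d = 41: Id(41) · d(205/41) = 41 · 2 = 82
  d = 205: Id(205) · d(205/205) = 205 · 1 = 205
Summing: (Id * d)(205) = 4 + 10 + 82 + 205 = 301.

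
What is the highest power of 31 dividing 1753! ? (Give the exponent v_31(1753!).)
v_31(1753!) = 57

Legendre's formula: v_p(n!) = Σ_{k ≥ 1} ⌊n / p^k⌋. For p = 31, n = 1753, the terms are:
  ⌊1753/31^1⌋ = ⌊1753/31⌋ = 56
  ⌊1753/31^2⌋ = ⌊1753/961⌋ = 1
(the next term ⌊1753/31^3⌋ = 0, terminating the sum). Summing: v_31(1753!) = 56 + 1 = 57.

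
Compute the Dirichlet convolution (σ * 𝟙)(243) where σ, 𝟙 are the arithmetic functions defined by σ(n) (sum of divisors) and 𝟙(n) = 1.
(σ * 𝟙)(243) = 543

Divisors of 243: [1, 3, 9, 27, 81, 243]. For each d | 243:
  d = 1: σ(1) · 𝟙(243/1) = 1 · 1 = 1
  d = 3: σ(3) · 𝟙(243/3) = 4 · 1 = 4
  d = 9: σ(9) · 𝟙(243/9) = 13 · 1 = 13
  d = 27: σ(27) · 𝟙(243/27) = 40 · 1 = 40
  d = 81: σ(81) · 𝟙(243/81) = 121 · 1 = 121
  d = 243: σ(243) · 𝟙(243/243) = 364 · 1 = 364
Summing: (σ * 𝟙)(243) = 1 + 4 + 13 + 40 + 121 + 364 = 543.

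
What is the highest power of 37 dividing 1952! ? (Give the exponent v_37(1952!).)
v_37(1952!) = 53

Legendre's formula: v_p(n!) = Σ_{k ≥ 1} ⌊n / p^k⌋. For p = 37, n = 1952, the terms are:
  ⌊1952/37^1⌋ = ⌊1952/37⌋ = 52
  ⌊1952/37^2⌋ = ⌊1952/1369⌋ = 1
(the next term ⌊1952/37^3⌋ = 0, terminating the sum). Summing: v_37(1952!) = 52 + 1 = 53.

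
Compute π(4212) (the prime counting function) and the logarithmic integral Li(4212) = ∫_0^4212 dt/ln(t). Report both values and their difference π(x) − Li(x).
π(4212) = 576;  Li(4212) ≈ 590.85;  π(x) − Li(x) ≈ -14.85.

Direct count of primes ≤ 4212 gives π(4212) = 576. Numerical evaluation of the logarithmic integral gives Li(4212) ≈ 590.85. The difference π(x) − Li(x) ≈ -14.85 is typically negative for small/moderate x (Li(x) overestimates), though Littlewood's theorem shows this sign changes infinitely often.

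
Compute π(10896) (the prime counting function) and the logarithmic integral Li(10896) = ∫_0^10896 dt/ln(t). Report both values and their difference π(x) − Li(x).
π(10896) = 1325;  Li(10896) ≈ 1342.96;  π(x) − Li(x) ≈ -17.96.

Direct count of primes ≤ 10896 gives π(10896) = 1325. Numerical evaluation of the logarithmic integral gives Li(10896) ≈ 1342.96. The difference π(x) − Li(x) ≈ -17.96 is typically negative for small/moderate x (Li(x) overestimates), though Littlewood's theorem shows this sign changes infinitely often.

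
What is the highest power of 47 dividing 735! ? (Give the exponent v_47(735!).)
v_47(735!) = 15

Legendre's formula: v_p(n!) = Σ_{k ≥ 1} ⌊n / p^k⌋. For p = 47, n = 735, the terms are:
  ⌊735/47^1⌋ = ⌊735/47⌋ = 15
(the next term ⌊735/47^2⌋ = 0, terminating the sum). Summing: v_47(735!) = 15 = 15.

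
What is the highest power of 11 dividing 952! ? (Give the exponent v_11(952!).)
v_11(952!) = 93

Legendre's formula: v_p(n!) = Σ_{k ≥ 1} ⌊n / p^k⌋. For p = 11, n = 952, the terms are:
  ⌊952/11^1⌋ = ⌊952/11⌋ = 86
  ⌊952/11^2⌋ = ⌊952/121⌋ = 7
(the next term ⌊952/11^3⌋ = 0, terminating the sum). Summing: v_11(952!) = 86 + 7 = 93.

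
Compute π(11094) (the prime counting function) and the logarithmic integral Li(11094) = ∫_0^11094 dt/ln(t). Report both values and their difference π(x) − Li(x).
π(11094) = 1345;  Li(11094) ≈ 1364.24;  π(x) − Li(x) ≈ -19.24.

Direct count of primes ≤ 11094 gives π(11094) = 1345. Numerical evaluation of the logarithmic integral gives Li(11094) ≈ 1364.24. The difference π(x) − Li(x) ≈ -19.24 is typically negative for small/moderate x (Li(x) overestimates), though Littlewood's theorem shows this sign changes infinitely often.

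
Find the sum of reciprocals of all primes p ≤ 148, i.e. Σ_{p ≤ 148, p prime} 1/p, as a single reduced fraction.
Σ 1/p = 18825509850919239131453102166593625244431364344421618363/10014646650599190067509233131649940057366334653200433090

π(148) = 34, so the primes ≤ 148 are [2, 3, 5, 7, 11, 13, 17, 19, 23, 29, 31, 37, 41, 43, 47, 53, 59, 61, 67, 71, 73, 79, 83, 89, 97, 101, 103, 107, 109, 113, 127, 131, 137, 139]. Summing 1/p over these primes: 18825509850919239131453102166593625244431364344421618363/10014646650599190067509233131649940057366334653200433090 ≈ 1.8798. Mertens estimate ln ln(148) + 0.2615 ≈ 1.8704.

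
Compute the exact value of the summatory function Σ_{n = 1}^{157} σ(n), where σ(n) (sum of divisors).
Σ_{n ≤ 157} σ(n) = 20320

Compute σ(n) for each 1 ≤ n ≤ 157: σ(1) = 1, σ(2) = 3, σ(3) = 4, σ(4) = 7, σ(5) = 6, σ(6) = 12, σ(7) = 8, σ(8) = 15, σ(9) = 13, σ(10) = 18, σ(11) = 12, σ(12) = 28, σ(13) = 14, σ(14) = 24, σ(15) = 24, σ(16) = 31, σ(17) = 18, σ(18) = 39, σ(19) = 20, σ(20) = 42, σ(21) = 32, σ(22) = 36, σ(23) = 24, σ(24) = 60, σ(25) = 31, σ(26) = 42, σ(27) = 40, σ(28) = 56, σ(29) = 30, σ(30) = 72, σ(31) = 32, σ(32) = 63, σ(33) = 48, σ(34) = 54, σ(35) = 48, σ(36) = 91, σ(37) = 38, σ(38) = 60, σ(39) = 56, σ(40) = 90, σ(41) = 42, σ(42) = 96, σ(43) = 44, σ(44) = 84, σ(45) = 78, σ(46) = 72, σ(47) = 48, σ(48) = 124, σ(49) = 57, σ(50) = 93, σ(51) = 72, σ(52) = 98, σ(53) = 54, σ(54) = 120, σ(55) = 72, σ(56) = 120, σ(57) = 80, σ(58) = 90, σ(59) = 60, σ(60) = 168, σ(61) = 62, σ(62) = 96, σ(63) = 104, σ(64) = 127, σ(65) = 84, σ(66) = 144, σ(67) = 68, σ(68) = 126, σ(69) = 96, σ(70) = 144, σ(71) = 72, σ(72) = 195, σ(73) = 74, σ(74) = 114, σ(75) = 124, σ(76) = 140, σ(77) = 96, σ(78) = 168, σ(79) = 80, σ(80) = 186, σ(81) = 121, σ(82) = 126, σ(83) = 84, σ(84) = 224, σ(85) = 108, σ(86) = 132, σ(87) = 120, σ(88) = 180, σ(89) = 90, σ(90) = 234, σ(91) = 112, σ(92) = 168, σ(93) = 128, σ(94) = 144, σ(95) = 120, σ(96) = 252, σ(97) = 98, σ(98) = 171, σ(99) = 156, σ(100) = 217, σ(101) = 102, σ(102) = 216, σ(103) = 104, σ(104) = 210, σ(105) = 192, σ(106) = 162, σ(107) = 108, σ(108) = 280, σ(109) = 110, σ(110) = 216, σ(111) = 152, σ(112) = 248, σ(113) = 114, σ(114) = 240, σ(115) = 144, σ(116) = 210, σ(117) = 182, σ(118) = 180, σ(119) = 144, σ(120) = 360, σ(121) = 133, σ(122) = 186, σ(123) = 168, σ(124) = 224, σ(125) = 156, σ(126) = 312, σ(127) = 128, σ(128) = 255, σ(129) = 176, σ(130) = 252, σ(131) = 132, σ(132) = 336, σ(133) = 160, σ(134) = 204, σ(135) = 240, σ(136) = 270, σ(137) = 138, σ(138) = 288, σ(139) = 140, σ(140) = 336, σ(141) = 192, σ(142) = 216, σ(143) = 168, σ(144) = 403, σ(145) = 180, σ(146) = 222, σ(147) = 228, σ(148) = 266, σ(149) = 150, σ(150) = 372, σ(151) = 152, σ(152) = 300, σ(153) = 234, σ(154) = 288, σ(155) = 192, σ(156) = 392, σ(157) = 158. Summing all 157 values: 20320. (Average order: Σ_{n ≤ x} σ(n) ~ (π²/12) x². For x = 157, (π²/12)·157² ≈ 20272.99.)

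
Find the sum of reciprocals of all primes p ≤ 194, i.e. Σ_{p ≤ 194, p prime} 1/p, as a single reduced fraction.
Σ 1/p = 385774678978047295113064712800727674369526436922217581784412894295689697835549/198962376391690981640415251545285153602734402721821058212203976095413910572270

π(194) = 44, so the primes ≤ 194 are [2, 3, 5, 7, 11, 13, 17, 19, 23, 29, 31, 37, 41, 43, 47, 53, 59, 61, 67, 71, 73, 79, 83, 89, 97, 101, 103, 107, 109, 113, 127, 131, 137, 139, 149, 151, 157, 163, 167, 173, 179, 181, 191, 193]. Summing 1/p over these primes: 385774678978047295113064712800727674369526436922217581784412894295689697835549/198962376391690981640415251545285153602734402721821058212203976095413910572270 ≈ 1.9389. Mertens estimate ln ln(194) + 0.2615 ≈ 1.9231.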